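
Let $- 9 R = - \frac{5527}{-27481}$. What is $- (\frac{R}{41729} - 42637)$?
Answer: $\frac{440047601730244}{10320791841} \approx 42637.0$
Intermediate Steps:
$R = - \frac{5527}{247329}$ ($R = - \frac{\left(-5527\right) \frac{1}{-27481}}{9} = - \frac{\left(-5527\right) \left(- \frac{1}{27481}\right)}{9} = \left(- \frac{1}{9}\right) \frac{5527}{27481} = - \frac{5527}{247329} \approx -0.022347$)
$- (\frac{R}{41729} - 42637) = - (- \frac{5527}{247329 \cdot 41729} - 42637) = - (\left(- \frac{5527}{247329}\right) \frac{1}{41729} - 42637) = - (- \frac{5527}{10320791841} - 42637) = \left(-1\right) \left(- \frac{440047601730244}{10320791841}\right) = \frac{440047601730244}{10320791841}$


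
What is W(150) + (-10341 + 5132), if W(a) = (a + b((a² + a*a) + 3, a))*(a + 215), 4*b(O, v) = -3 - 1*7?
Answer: 97257/2 ≈ 48629.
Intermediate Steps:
b(O, v) = -5/2 (b(O, v) = (-3 - 1*7)/4 = (-3 - 7)/4 = (¼)*(-10) = -5/2)
W(a) = (215 + a)*(-5/2 + a) (W(a) = (a - 5/2)*(a + 215) = (-5/2 + a)*(215 + a) = (215 + a)*(-5/2 + a))
W(150) + (-10341 + 5132) = (-1075/2 + 150² + (425/2)*150) + (-10341 + 5132) = (-1075/2 + 22500 + 31875) - 5209 = 107675/2 - 5209 = 97257/2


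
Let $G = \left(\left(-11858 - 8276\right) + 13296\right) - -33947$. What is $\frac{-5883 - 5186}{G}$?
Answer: $- \frac{11069}{27109} \approx -0.40831$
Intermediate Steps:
$G = 27109$ ($G = \left(-20134 + 13296\right) + 33947 = -6838 + 33947 = 27109$)
$\frac{-5883 - 5186}{G} = \frac{-5883 - 5186}{27109} = \left(-5883 - 5186\right) \frac{1}{27109} = \left(-11069\right) \frac{1}{27109} = - \frac{11069}{27109}$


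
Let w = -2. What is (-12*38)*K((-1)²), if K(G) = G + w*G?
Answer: 456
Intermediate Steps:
K(G) = -G (K(G) = G - 2*G = -G)
(-12*38)*K((-1)²) = (-12*38)*(-1*(-1)²) = -(-456) = -456*(-1) = 456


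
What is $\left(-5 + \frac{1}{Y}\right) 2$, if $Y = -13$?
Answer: $- \frac{132}{13} \approx -10.154$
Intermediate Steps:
$\left(-5 + \frac{1}{Y}\right) 2 = \left(-5 + \frac{1}{-13}\right) 2 = \left(-5 - \frac{1}{13}\right) 2 = \left(- \frac{66}{13}\right) 2 = - \frac{132}{13}$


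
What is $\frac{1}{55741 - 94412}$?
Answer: $- \frac{1}{38671} \approx -2.5859 \cdot 10^{-5}$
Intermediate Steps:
$\frac{1}{55741 - 94412} = \frac{1}{-38671} = - \frac{1}{38671}$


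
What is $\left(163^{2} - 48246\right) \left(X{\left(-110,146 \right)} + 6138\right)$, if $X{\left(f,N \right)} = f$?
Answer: $-130668956$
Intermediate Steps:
$\left(163^{2} - 48246\right) \left(X{\left(-110,146 \right)} + 6138\right) = \left(163^{2} - 48246\right) \left(-110 + 6138\right) = \left(26569 - 48246\right) 6028 = \left(-21677\right) 6028 = -130668956$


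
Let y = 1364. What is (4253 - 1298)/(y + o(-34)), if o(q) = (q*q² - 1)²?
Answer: 985/514961463 ≈ 1.9128e-6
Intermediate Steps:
o(q) = (-1 + q³)² (o(q) = (q³ - 1)² = (-1 + q³)²)
(4253 - 1298)/(y + o(-34)) = (4253 - 1298)/(1364 + (-1 + (-34)³)²) = 2955/(1364 + (-1 - 39304)²) = 2955/(1364 + (-39305)²) = 2955/(1364 + 1544883025) = 2955/1544884389 = 2955*(1/1544884389) = 985/514961463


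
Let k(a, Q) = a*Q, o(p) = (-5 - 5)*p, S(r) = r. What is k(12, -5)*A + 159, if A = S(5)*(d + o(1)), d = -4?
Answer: 4359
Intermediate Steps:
o(p) = -10*p
k(a, Q) = Q*a
A = -70 (A = 5*(-4 - 10*1) = 5*(-4 - 10) = 5*(-14) = -70)
k(12, -5)*A + 159 = -5*12*(-70) + 159 = -60*(-70) + 159 = 4200 + 159 = 4359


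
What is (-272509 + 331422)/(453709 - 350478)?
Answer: 58913/103231 ≈ 0.57069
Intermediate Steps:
(-272509 + 331422)/(453709 - 350478) = 58913/103231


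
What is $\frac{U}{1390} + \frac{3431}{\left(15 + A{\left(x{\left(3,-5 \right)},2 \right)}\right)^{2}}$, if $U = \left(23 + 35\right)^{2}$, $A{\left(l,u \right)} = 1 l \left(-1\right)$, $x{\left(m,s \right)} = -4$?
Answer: $\frac{2991747}{250895} \approx 11.924$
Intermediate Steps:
$A{\left(l,u \right)} = - l$ ($A{\left(l,u \right)} = l \left(-1\right) = - l$)
$U = 3364$ ($U = 58^{2} = 3364$)
$\frac{U}{1390} + \frac{3431}{\left(15 + A{\left(x{\left(3,-5 \right)},2 \right)}\right)^{2}} = \frac{3364}{1390} + \frac{3431}{\left(15 - -4\right)^{2}} = 3364 \cdot \frac{1}{1390} + \frac{3431}{\left(15 + 4\right)^{2}} = \frac{1682}{695} + \frac{3431}{19^{2}} = \frac{1682}{695} + \frac{3431}{361} = \frac{2991747}{250895}$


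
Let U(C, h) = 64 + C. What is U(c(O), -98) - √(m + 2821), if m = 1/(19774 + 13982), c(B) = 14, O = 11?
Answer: 78 - √803609488203/16878 ≈ 24.887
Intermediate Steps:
m = 1/33756 ≈ 2.9624e-5
U(c(O), -98) - √(m + 2821) = (64 + 14) - √(1/33756 + 2821) = 78 - √(95225677/33756) = 78 - √803609488203/16878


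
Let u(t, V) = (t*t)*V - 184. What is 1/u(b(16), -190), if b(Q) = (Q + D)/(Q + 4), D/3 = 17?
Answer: -40/92651 ≈ -0.00043173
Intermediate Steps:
D = 51 (D = 3*17 = 51)
b(Q) = (51 + Q)/(4 + Q) (b(Q) = (Q + 51)/(Q + 4) = (51 + Q)/(4 + Q))
u(t, V) = -184 + V*t² (u(t, V) = t²*V - 184 = V*t² - 184 = -184 + V*t²)
1/u(b(16), -190) = 1/(-184 - 190*(51 + 16)²/(4 + 16)²) = 1/(-184 - 190*(67/20)²) = 1/(-184 - 190*4489/400) = 1/(-184 - 85291/40) = 1/(-92651/40) = -40/92651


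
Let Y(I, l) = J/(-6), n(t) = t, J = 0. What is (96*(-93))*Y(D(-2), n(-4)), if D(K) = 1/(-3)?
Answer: 0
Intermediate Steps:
D(K) = -⅓
Y(I, l) = 0 (Y(I, l) = 0/(-6) = 0*(-⅙) = 0)
(96*(-93))*Y(D(-2), n(-4)) = (96*(-93))*0 = -8928*0 = 0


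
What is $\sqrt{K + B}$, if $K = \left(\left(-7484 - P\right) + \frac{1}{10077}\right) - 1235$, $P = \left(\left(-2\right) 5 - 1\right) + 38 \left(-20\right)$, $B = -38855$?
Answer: $\frac{i \sqrt{4752654104910}}{10077} \approx 216.34 i$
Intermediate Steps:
$P = -771$ ($P = \left(-10 - 1\right) - 760 = -11 - 760 = -771$)
$K = - \frac{80091995}{10077}$ ($K = \left(\left(-7484 - -771\right) + \frac{1}{10077}\right) - 1235 = \left(\left(-7484 + 771\right) + \frac{1}{10077}\right) - 1235 = \left(-6713 + \frac{1}{10077}\right) - 1235 = - \frac{67646900}{10077} - 1235 = - \frac{80091995}{10077} \approx -7948.0$)
$\sqrt{K + B} = \sqrt{- \frac{80091995}{10077} - 38855} = \sqrt{- \frac{471633830}{10077}} = \frac{i \sqrt{4752654104910}}{10077}$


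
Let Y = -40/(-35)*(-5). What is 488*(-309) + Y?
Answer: -1055584/7 ≈ -1.5080e+5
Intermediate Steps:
Y = -40/7 (Y = -40*(-1/35)*(-5) = (8/7)*(-5) = -40/7 ≈ -5.7143)
488*(-309) + Y = 488*(-309) - 40/7 = -150792 - 40/7 = -1055584/7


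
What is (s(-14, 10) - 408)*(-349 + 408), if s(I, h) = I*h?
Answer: -32332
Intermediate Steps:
(s(-14, 10) - 408)*(-349 + 408) = (-14*10 - 408)*(-349 + 408) = (-140 - 408)*59 = -548*59 = -32332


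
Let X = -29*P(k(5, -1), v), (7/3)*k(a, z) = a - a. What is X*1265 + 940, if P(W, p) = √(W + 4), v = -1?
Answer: -72430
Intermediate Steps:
k(a, z) = 0 (k(a, z) = 3*(a - a)/7 = (3/7)*0 = 0)
P(W, p) = √(4 + W)
X = -58 (X = -29*√(4 + 0) = -29*√4 = -29*2 = -58)
X*1265 + 940 = -58*1265 + 940 = -73370 + 940 = -72430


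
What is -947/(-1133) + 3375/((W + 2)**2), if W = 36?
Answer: 5191343/1636052 ≈ 3.1731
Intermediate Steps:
-947/(-1133) + 3375/((W + 2)**2) = -947/(-1133) + 3375/((36 + 2)**2) = -947*(-1/1133) + 3375/(38**2) = 947/1133 + 3375/1444 = 5191343/1636052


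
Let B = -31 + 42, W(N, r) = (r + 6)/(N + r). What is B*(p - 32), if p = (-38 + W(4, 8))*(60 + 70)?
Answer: -159071/3 ≈ -53024.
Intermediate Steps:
W(N, r) = (6 + r)/(N + r)
B = 11
p = -14365/3 (p = (-38 + (6 + 8)/(4 + 8))*(60 + 70) = (-38 + 14/12)*130 = (-38 + (1/12)*14)*130 = (-38 + 7/6)*130 = -221/6*130 = -14365/3 ≈ -4788.3)
B*(p - 32) = 11*(-14365/3 - 32) = 11*(-14461/3) = -159071/3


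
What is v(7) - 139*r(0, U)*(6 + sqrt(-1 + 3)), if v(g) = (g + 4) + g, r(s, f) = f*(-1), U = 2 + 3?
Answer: 4188 + 695*sqrt(2) ≈ 5170.9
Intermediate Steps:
U = 5
r(s, f) = -f
v(g) = 4 + 2*g (v(g) = (4 + g) + g = 4 + 2*g)
v(7) - 139*r(0, U)*(6 + sqrt(-1 + 3)) = (4 + 2*7) - 139*(-1*5)*(6 + sqrt(-1 + 3)) = (4 + 14) - (-695)*(6 + sqrt(2)) = 18 - 139*(-30 - 5*sqrt(2)) = 18 + (4170 + 695*sqrt(2)) = 4188 + 695*sqrt(2)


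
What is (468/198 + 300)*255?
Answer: 848130/11 ≈ 77103.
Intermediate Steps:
(468/198 + 300)*255 = (468*(1/198) + 300)*255 = (26/11 + 300)*255 = (3326/11)*255 = 848130/11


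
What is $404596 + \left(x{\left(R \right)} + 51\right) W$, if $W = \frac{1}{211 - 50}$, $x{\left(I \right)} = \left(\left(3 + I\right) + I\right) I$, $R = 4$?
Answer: $\frac{65140051}{161} \approx 4.046 \cdot 10^{5}$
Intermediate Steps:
$x{\left(I \right)} = I \left(3 + 2 I\right)$ ($x{\left(I \right)} = \left(3 + 2 I\right) I = I \left(3 + 2 I\right)$)
$W = \frac{1}{161} \approx 0.0062112$
$404596 + \left(x{\left(R \right)} + 51\right) W = 404596 + \left(4 \left(3 + 2 \cdot 4\right) + 51\right) \frac{1}{161} = 404596 + \left(4 \left(3 + 8\right) + 51\right) \frac{1}{161} = 404596 + \left(4 \cdot 11 + 51\right) \frac{1}{161} = 404596 + \left(44 + 51\right) \frac{1}{161} = 404596 + 95 \cdot \frac{1}{161} = 404596 + \frac{95}{161} = \frac{65140051}{161}$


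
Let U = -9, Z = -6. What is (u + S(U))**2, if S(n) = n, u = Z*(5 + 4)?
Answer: 3969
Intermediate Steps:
u = -54 (u = -6*(5 + 4) = -6*9 = -54)
(u + S(U))**2 = (-54 - 9)**2 = (-63)**2 = 3969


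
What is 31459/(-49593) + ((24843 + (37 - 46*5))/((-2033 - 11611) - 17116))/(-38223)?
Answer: -1232878861129/1943614934388 ≈ -0.63432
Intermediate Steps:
31459/(-49593) + ((24843 + (37 - 46*5))/((-2033 - 11611) - 17116))/(-38223) = 31459*(-1/49593) + ((24843 + (37 - 230))/(-13644 - 17116))*(-1/38223) = -31459/49593 + ((24843 - 193)/(-30760))*(-1/38223) = -31459/49593 + (24650*(-1/30760))*(-1/38223) = -31459/49593 - 2465/3076*(-1/38223) = -31459/49593 + 2465/117573948 = -1232878861129/1943614934388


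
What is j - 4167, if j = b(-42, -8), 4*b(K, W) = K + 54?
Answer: -4164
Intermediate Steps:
b(K, W) = 27/2 + K/4 (b(K, W) = (K + 54)/4 = (54 + K)/4 = 27/2 + K/4)
j = 3 (j = 27/2 + (¼)*(-42) = 27/2 - 21/2 = 3)
j - 4167 = 3 - 4167 = -4164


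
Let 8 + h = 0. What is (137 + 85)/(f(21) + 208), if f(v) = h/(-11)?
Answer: 1221/1148 ≈ 1.0636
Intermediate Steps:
h = -8 (h = -8 + 0 = -8)
f(v) = 8/11 (f(v) = -8/(-11) = -8*(-1/11) = 8/11)
(137 + 85)/(f(21) + 208) = (137 + 85)/(8/11 + 208) = 222/(2296/11) = 222*(11/2296) = 1221/1148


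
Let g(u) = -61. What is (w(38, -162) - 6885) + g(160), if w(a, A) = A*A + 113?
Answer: 19411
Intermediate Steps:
w(a, A) = 113 + A**2 (w(a, A) = A**2 + 113 = 113 + A**2)
(w(38, -162) - 6885) + g(160) = ((113 + (-162)**2) - 6885) - 61 = ((113 + 26244) - 6885) - 61 = (26357 - 6885) - 61 = 19472 - 61 = 19411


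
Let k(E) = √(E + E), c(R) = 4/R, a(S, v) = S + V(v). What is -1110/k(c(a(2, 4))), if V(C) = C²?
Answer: -1665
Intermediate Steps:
a(S, v) = S + v²
k(E) = √2*√E (k(E) = √(2*E) = √2*√E)
-1110/k(c(a(2, 4))) = -1110*√2*√(2 + 4²)/4 = -1110*√2*√(2 + 16)/4 = -1110/(√2*√(4/18)) = -1110/(√2*√(4*(1/18))) = -1110/(√2*√(2/9)) = -1110/(√2*(√2/3)) = -1110/⅔ = -1110*3/2 = -1665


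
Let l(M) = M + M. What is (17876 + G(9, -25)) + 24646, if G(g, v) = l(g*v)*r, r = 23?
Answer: 32172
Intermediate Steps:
l(M) = 2*M
G(g, v) = 46*g*v (G(g, v) = (2*(g*v))*23 = (2*g*v)*23 = 46*g*v)
(17876 + G(9, -25)) + 24646 = (17876 + 46*9*(-25)) + 24646 = (17876 - 10350) + 24646 = 7526 + 24646 = 32172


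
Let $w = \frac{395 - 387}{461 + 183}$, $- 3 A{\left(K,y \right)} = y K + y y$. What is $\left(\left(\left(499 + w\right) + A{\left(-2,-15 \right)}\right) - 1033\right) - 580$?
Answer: $- \frac{193037}{161} \approx -1199.0$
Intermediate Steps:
$A{\left(K,y \right)} = - \frac{y^{2}}{3} - \frac{K y}{3}$ ($A{\left(K,y \right)} = - \frac{y K + y y}{3} = - \frac{K y + y^{2}}{3} = - \frac{y^{2} + K y}{3} = - \frac{y^{2}}{3} - \frac{K y}{3}$)
$w = \frac{2}{161}$ ($w = \frac{8}{644} = 8 \cdot \frac{1}{644} = \frac{2}{161} \approx 0.012422$)
$\left(\left(\left(499 + w\right) + A{\left(-2,-15 \right)}\right) - 1033\right) - 580 = \left(\left(\left(499 + \frac{2}{161}\right) - - 5 \left(-2 - 15\right)\right) - 1033\right) - 580 = \left(\left(\frac{80341}{161} - \left(-5\right) \left(-17\right)\right) - 1033\right) - 580 = \left(\left(\frac{80341}{161} - 85\right) - 1033\right) - 580 = \left(\frac{66656}{161} - 1033\right) - 580 = - \frac{99657}{161} - 580 = - \frac{193037}{161}$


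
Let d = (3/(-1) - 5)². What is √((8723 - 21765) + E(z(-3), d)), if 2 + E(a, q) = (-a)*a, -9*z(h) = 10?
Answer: 2*I*√264166/9 ≈ 114.22*I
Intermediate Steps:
z(h) = -10/9 (z(h) = -⅑*10 = -10/9)
d = 64 (d = (3*(-1) - 5)² = (-3 - 5)² = (-8)² = 64)
E(a, q) = -2 - a² (E(a, q) = -2 + (-a)*a = -2 - a²)
√((8723 - 21765) + E(z(-3), d)) = √((8723 - 21765) + (-2 - (-10/9)²)) = √(-13042 + (-2 - 1*100/81)) = √(-13042 + (-2 - 100/81)) = √(-13042 - 262/81) = √(-1056664/81) = 2*I*√264166/9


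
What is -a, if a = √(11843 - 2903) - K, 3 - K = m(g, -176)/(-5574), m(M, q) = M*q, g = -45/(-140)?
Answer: 19443/6503 - 2*√2235 ≈ -91.562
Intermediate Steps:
g = 9/28 (g = -45*(-1/140) = 9/28 ≈ 0.32143)
K = 19443/6503 (K = 3 - (9/28)*(-176)/(-5574) = 3 - (-396)*(-1)/(7*5574) = 3 - 1*66/6503 = 3 - 66/6503 = 19443/6503 ≈ 2.9898)
a = -19443/6503 + 2*√2235 (a = √(11843 - 2903) - 1*19443/6503 = √8940 - 19443/6503 = 2*√2235 - 19443/6503 = -19443/6503 + 2*√2235 ≈ 91.562)
-a = -(-19443/6503 + 2*√2235) = 19443/6503 - 2*√2235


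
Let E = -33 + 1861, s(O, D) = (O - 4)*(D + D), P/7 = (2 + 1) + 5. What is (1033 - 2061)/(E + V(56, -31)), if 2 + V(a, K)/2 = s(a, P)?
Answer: -257/3368 ≈ -0.076306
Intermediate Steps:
P = 56 (P = 7*((2 + 1) + 5) = 7*(3 + 5) = 7*8 = 56)
s(O, D) = 2*D*(-4 + O) (s(O, D) = (-4 + O)*(2*D) = 2*D*(-4 + O))
V(a, K) = -900 + 224*a (V(a, K) = -4 + 2*(2*56*(-4 + a)) = -4 + 2*(-448 + 112*a) = -4 + (-896 + 224*a) = -900 + 224*a)
E = 1828
(1033 - 2061)/(E + V(56, -31)) = (1033 - 2061)/(1828 + (-900 + 224*56)) = -1028/(1828 + (-900 + 12544)) = -1028/(1828 + 11644) = -1028/13472 = -1028*1/13472 = -257/3368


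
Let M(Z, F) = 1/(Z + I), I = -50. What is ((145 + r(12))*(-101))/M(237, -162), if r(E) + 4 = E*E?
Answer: -5382795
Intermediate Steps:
r(E) = -4 + E**2 (r(E) = -4 + E*E = -4 + E**2)
M(Z, F) = 1/(-50 + Z) (M(Z, F) = 1/(Z - 50) = 1/(-50 + Z))
((145 + r(12))*(-101))/M(237, -162) = ((145 + (-4 + 12**2))*(-101))/(1/(-50 + 237)) = ((145 + (-4 + 144))*(-101))/(1/187) = ((145 + 140)*(-101))/(1/187) = (285*(-101))*187 = -28785*187 = -5382795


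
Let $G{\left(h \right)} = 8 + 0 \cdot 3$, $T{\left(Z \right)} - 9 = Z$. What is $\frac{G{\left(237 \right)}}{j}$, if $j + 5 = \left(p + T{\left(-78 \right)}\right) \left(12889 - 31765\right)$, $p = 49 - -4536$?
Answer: $- \frac{8}{85244021} \approx -9.3848 \cdot 10^{-8}$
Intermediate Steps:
$T{\left(Z \right)} = 9 + Z$
$G{\left(h \right)} = 8$ ($G{\left(h \right)} = 8 + 0 = 8$)
$p = 4585$ ($p = 49 + 4536 = 4585$)
$j = -85244021$ ($j = -5 + \left(4585 + \left(9 - 78\right)\right) \left(12889 - 31765\right) = -5 + \left(4585 - 69\right) \left(-18876\right) = -5 + 4516 \left(-18876\right) = -5 - 85244016 = -85244021$)
$\frac{G{\left(237 \right)}}{j} = \frac{8}{-85244021} = 8 \left(- \frac{1}{85244021}\right) = - \frac{8}{85244021}$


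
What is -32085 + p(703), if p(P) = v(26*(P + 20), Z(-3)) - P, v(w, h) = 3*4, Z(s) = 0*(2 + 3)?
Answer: -32776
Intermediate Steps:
Z(s) = 0 (Z(s) = 0*5 = 0)
v(w, h) = 12
p(P) = 12 - P
-32085 + p(703) = -32085 + (12 - 1*703) = -32085 + (12 - 703) = -32085 - 691 = -32776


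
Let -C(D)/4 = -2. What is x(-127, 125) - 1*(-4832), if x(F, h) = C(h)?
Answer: 4840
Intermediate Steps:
C(D) = 8 (C(D) = -4*(-2) = 8)
x(F, h) = 8
x(-127, 125) - 1*(-4832) = 8 - 1*(-4832) = 8 + 4832 = 4840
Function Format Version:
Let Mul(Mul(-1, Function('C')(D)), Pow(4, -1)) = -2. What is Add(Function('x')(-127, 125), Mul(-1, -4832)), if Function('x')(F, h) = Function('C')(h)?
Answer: 4840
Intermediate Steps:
Function('C')(D) = 8 (Function('C')(D) = Mul(-4, -2) = 8)
Function('x')(F, h) = 8
Add(Function('x')(-127, 125), Mul(-1, -4832)) = Add(8, Mul(-1, -4832)) = Add(8, 4832) = 4840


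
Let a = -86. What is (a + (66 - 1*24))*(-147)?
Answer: 6468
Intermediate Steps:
(a + (66 - 1*24))*(-147) = (-86 + (66 - 1*24))*(-147) = (-86 + (66 - 24))*(-147) = (-86 + 42)*(-147) = -44*(-147) = 6468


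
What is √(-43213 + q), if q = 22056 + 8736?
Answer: I*√12421 ≈ 111.45*I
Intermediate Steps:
q = 30792
√(-43213 + q) = √(-43213 + 30792) = √(-12421) = I*√12421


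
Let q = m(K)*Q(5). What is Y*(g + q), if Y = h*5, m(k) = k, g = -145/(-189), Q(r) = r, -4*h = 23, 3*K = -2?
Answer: 55775/756 ≈ 73.776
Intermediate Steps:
K = -⅔ (K = (⅓)*(-2) = -⅔ ≈ -0.66667)
h = -23/4 (h = -¼*23 = -23/4 ≈ -5.7500)
g = 145/189 (g = -145*(-1/189) = 145/189 ≈ 0.76720)
Y = -115/4 (Y = -23/4*5 = -115/4 ≈ -28.750)
q = -10/3 (q = -⅔*5 = -10/3 ≈ -3.3333)
Y*(g + q) = -115*(145/189 - 10/3)/4 = -115/4*(-485/189) = 55775/756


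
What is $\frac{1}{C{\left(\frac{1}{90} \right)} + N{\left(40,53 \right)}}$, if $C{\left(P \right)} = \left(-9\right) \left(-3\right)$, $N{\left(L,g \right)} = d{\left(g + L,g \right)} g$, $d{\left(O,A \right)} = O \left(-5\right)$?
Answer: $- \frac{1}{24618} \approx -4.0621 \cdot 10^{-5}$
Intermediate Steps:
$d{\left(O,A \right)} = - 5 O$
$N{\left(L,g \right)} = g \left(- 5 L - 5 g\right)$ ($N{\left(L,g \right)} = - 5 \left(g + L\right) g = - 5 \left(L + g\right) g = \left(- 5 L - 5 g\right) g = g \left(- 5 L - 5 g\right)$)
$C{\left(P \right)} = 27$
$\frac{1}{C{\left(\frac{1}{90} \right)} + N{\left(40,53 \right)}} = \frac{1}{27 + 5 \cdot 53 \left(\left(-1\right) 40 - 53\right)} = \frac{1}{27 + 5 \cdot 53 \left(-40 - 53\right)} = \frac{1}{27 + 5 \cdot 53 \left(-93\right)} = \frac{1}{27 - 24645} = \frac{1}{-24618} = - \frac{1}{24618}$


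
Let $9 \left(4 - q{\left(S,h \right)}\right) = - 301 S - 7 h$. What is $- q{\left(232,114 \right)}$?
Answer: $- \frac{70666}{9} \approx -7851.8$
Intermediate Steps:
$q{\left(S,h \right)} = 4 + \frac{7 h}{9} + \frac{301 S}{9}$ ($q{\left(S,h \right)} = 4 - \frac{- 301 S - 7 h}{9} = 4 + \left(\frac{7 h}{9} + \frac{301 S}{9}\right) = 4 + \frac{7 h}{9} + \frac{301 S}{9}$)
$- q{\left(232,114 \right)} = - (4 + \frac{7}{9} \cdot 114 + \frac{301}{9} \cdot 232) = - (4 + \frac{266}{3} + \frac{69832}{9}) = \left(-1\right) \frac{70666}{9} = - \frac{70666}{9}$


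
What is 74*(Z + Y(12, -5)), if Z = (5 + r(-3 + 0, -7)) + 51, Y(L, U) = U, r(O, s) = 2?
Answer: 3922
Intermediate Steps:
Z = 58 (Z = (5 + 2) + 51 = 7 + 51 = 58)
74*(Z + Y(12, -5)) = 74*(58 - 5) = 74*53 = 3922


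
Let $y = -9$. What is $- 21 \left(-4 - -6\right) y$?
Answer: $378$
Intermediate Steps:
$- 21 \left(-4 - -6\right) y = - 21 \left(-4 - -6\right) \left(-9\right) = - 21 \left(-4 + 6\right) \left(-9\right) = \left(-21\right) 2 \left(-9\right) = \left(-42\right) \left(-9\right) = 378$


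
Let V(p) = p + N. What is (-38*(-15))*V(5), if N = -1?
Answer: 2280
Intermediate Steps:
V(p) = -1 + p (V(p) = p - 1 = -1 + p)
(-38*(-15))*V(5) = (-38*(-15))*(-1 + 5) = 570*4 = 2280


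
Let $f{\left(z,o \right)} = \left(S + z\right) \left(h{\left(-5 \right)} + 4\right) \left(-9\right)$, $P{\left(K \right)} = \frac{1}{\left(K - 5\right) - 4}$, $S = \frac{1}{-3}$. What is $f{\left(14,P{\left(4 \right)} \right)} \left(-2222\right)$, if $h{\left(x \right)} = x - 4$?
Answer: $-1366530$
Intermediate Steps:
$h{\left(x \right)} = -4 + x$
$S = - \frac{1}{3} \approx -0.33333$
$P{\left(K \right)} = \frac{1}{-9 + K}$ ($P{\left(K \right)} = \frac{1}{\left(-5 + K\right) - 4} = \frac{1}{-9 + K}$)
$f{\left(z,o \right)} = -15 + 45 z$ ($f{\left(z,o \right)} = \left(- \frac{1}{3} + z\right) \left(\left(-4 - 5\right) + 4\right) \left(-9\right) = \left(- \frac{1}{3} + z\right) \left(-9 + 4\right) \left(-9\right) = \left(- \frac{1}{3} + z\right) \left(-5\right) \left(-9\right) = \left(\frac{5}{3} - 5 z\right) \left(-9\right) = -15 + 45 z$)
$f{\left(14,P{\left(4 \right)} \right)} \left(-2222\right) = \left(-15 + 45 \cdot 14\right) \left(-2222\right) = \left(-15 + 630\right) \left(-2222\right) = 615 \left(-2222\right) = -1366530$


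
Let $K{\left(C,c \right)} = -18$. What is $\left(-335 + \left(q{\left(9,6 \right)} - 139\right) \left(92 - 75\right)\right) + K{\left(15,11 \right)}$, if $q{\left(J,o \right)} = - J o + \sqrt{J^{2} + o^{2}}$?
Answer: $-3634 + 51 \sqrt{13} \approx -3450.1$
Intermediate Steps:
$q{\left(J,o \right)} = \sqrt{J^{2} + o^{2}} - J o$ ($q{\left(J,o \right)} = - J o + \sqrt{J^{2} + o^{2}} = \sqrt{J^{2} + o^{2}} - J o$)
$\left(-335 + \left(q{\left(9,6 \right)} - 139\right) \left(92 - 75\right)\right) + K{\left(15,11 \right)} = \left(-335 + \left(\left(\sqrt{9^{2} + 6^{2}} - 9 \cdot 6\right) - 139\right) \left(92 - 75\right)\right) - 18 = \left(-335 + \left(\left(\sqrt{81 + 36} - 54\right) - 139\right) 17\right) - 18 = \left(-335 + \left(\left(\sqrt{117} - 54\right) - 139\right) 17\right) - 18 = \left(-335 + \left(\left(3 \sqrt{13} - 54\right) - 139\right) 17\right) - 18 = \left(-335 + \left(\left(-54 + 3 \sqrt{13}\right) - 139\right) 17\right) - 18 = \left(-335 + \left(-193 + 3 \sqrt{13}\right) 17\right) - 18 = \left(-335 - \left(3281 - 51 \sqrt{13}\right)\right) - 18 = \left(-3616 + 51 \sqrt{13}\right) - 18 = -3634 + 51 \sqrt{13}$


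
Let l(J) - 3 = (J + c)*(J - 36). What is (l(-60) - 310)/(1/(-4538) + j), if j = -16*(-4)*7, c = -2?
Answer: 25617010/2033023 ≈ 12.600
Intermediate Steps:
l(J) = 3 + (-36 + J)*(-2 + J) (l(J) = 3 + (J - 2)*(J - 36) = 3 + (-2 + J)*(-36 + J) = 3 + (-36 + J)*(-2 + J))
j = 448 (j = 64*7 = 448)
(l(-60) - 310)/(1/(-4538) + j) = ((75 + (-60)² - 38*(-60)) - 310)/(1/(-4538) + 448) = ((75 + 3600 + 2280) - 310)/(-1/4538 + 448) = (5955 - 310)/(2033023/4538) = 5645*(4538/2033023) = 25617010/2033023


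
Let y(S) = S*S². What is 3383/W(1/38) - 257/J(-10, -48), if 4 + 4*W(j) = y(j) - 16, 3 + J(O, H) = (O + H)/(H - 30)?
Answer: -54342824455/96574632 ≈ -562.70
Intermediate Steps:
J(O, H) = -3 + (H + O)/(-30 + H) (J(O, H) = -3 + (O + H)/(H - 30) = -3 + (H + O)/(-30 + H))
y(S) = S³
W(j) = -5 + j³/4 (W(j) = -1 + (j³ - 16)/4 = -1 + (-16 + j³)/4 = -1 + (-4 + j³/4) = -5 + j³/4)
3383/W(1/38) - 257/J(-10, -48) = 3383/(-5 + (1/38)³/4) - 257*(-30 - 48)/(90 - 10 - 2*(-48)) = 3383/(-5 + (1/38)³/4) - 257*(-78/(90 - 10 + 96)) = 3383/(-5 + (¼)*(1/54872)) - 257/((-1/78*176)) = 3383/(-5 + 1/219488) - 257/(-88/39) = 3383/(-1097439/219488) - 257*(-39/88) = 3383*(-219488/1097439) + 10023/88 = -742527904/1097439 + 10023/88 = -54342824455/96574632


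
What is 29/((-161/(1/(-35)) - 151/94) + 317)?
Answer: 2726/559337 ≈ 0.0048736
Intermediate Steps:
29/((-161/(1/(-35)) - 151/94) + 317) = 29/((-161/(-1/35) - 151*1/94) + 317) = 29/((-161*(-35) - 151/94) + 317) = 29/((5635 - 151/94) + 317) = 29/(529539/94 + 317) = 29/(559337/94) = (94/559337)*29 = 2726/559337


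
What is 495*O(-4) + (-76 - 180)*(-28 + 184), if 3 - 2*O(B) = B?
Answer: -76407/2 ≈ -38204.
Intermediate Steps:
O(B) = 3/2 - B/2
495*O(-4) + (-76 - 180)*(-28 + 184) = 495*(3/2 - 1/2*(-4)) + (-76 - 180)*(-28 + 184) = 495*(3/2 + 2) - 256*156 = 495*(7/2) - 39936 = 3465/2 - 39936 = -76407/2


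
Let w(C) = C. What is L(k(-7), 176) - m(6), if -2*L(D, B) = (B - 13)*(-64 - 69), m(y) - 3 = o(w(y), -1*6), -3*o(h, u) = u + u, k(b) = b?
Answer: 21665/2 ≈ 10833.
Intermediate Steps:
o(h, u) = -2*u/3 (o(h, u) = -(u + u)/3 = -2*u/3)
m(y) = 7 (m(y) = 3 - (-2)*6/3 = 3 - ⅔*(-6) = 3 + 4 = 7)
L(D, B) = -1729/2 + 133*B/2 (L(D, B) = -(B - 13)*(-64 - 69)/2 = -(-13 + B)*(-133)/2 = -(1729 - 133*B)/2 = -1729/2 + 133*B/2)
L(k(-7), 176) - m(6) = (-1729/2 + (133/2)*176) - 1*7 = (-1729/2 + 11704) - 7 = 21679/2 - 7 = 21665/2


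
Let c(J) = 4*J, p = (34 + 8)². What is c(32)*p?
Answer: 225792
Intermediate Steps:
p = 1764 (p = 42² = 1764)
c(32)*p = (4*32)*1764 = 128*1764 = 225792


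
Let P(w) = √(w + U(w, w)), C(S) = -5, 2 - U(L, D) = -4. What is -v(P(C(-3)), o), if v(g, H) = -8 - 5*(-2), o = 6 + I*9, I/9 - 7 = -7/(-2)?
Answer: -2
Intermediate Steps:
U(L, D) = 6 (U(L, D) = 2 - 1*(-4) = 2 + 4 = 6)
I = 189/2 (I = 63 + 9*(-7/(-2)) = 63 + 9*(-7*(-½)) = 63 + 9*(7/2) = 63 + 63/2 = 189/2 ≈ 94.500)
P(w) = √(6 + w) (P(w) = √(w + 6) = √(6 + w))
o = 1713/2 (o = 6 + (189/2)*9 = 6 + 1701/2 = 1713/2 ≈ 856.50)
v(g, H) = 2 (v(g, H) = -8 + 10 = 2)
-v(P(C(-3)), o) = -1*2 = -2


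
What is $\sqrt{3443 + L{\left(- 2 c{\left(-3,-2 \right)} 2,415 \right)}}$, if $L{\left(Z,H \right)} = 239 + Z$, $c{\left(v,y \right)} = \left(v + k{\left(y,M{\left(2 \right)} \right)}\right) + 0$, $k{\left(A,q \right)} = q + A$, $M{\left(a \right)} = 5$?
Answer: $\sqrt{3682} \approx 60.68$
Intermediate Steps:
$k{\left(A,q \right)} = A + q$
$c{\left(v,y \right)} = 5 + v + y$ ($c{\left(v,y \right)} = \left(v + \left(y + 5\right)\right) + 0 = \left(v + \left(5 + y\right)\right) + 0 = \left(5 + v + y\right) + 0 = 5 + v + y$)
$\sqrt{3443 + L{\left(- 2 c{\left(-3,-2 \right)} 2,415 \right)}} = \sqrt{3443 + \left(239 + - 2 \left(5 - 3 - 2\right) 2\right)} = \sqrt{3443 + \left(239 + \left(-2\right) 0 \cdot 2\right)} = \sqrt{3443 + \left(239 + 0 \cdot 2\right)} = \sqrt{3443 + \left(239 + 0\right)} = \sqrt{3443 + 239} = \sqrt{3682}$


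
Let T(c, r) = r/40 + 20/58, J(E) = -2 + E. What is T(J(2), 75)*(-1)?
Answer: -515/232 ≈ -2.2198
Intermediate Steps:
T(c, r) = 10/29 + r/40 (T(c, r) = r*(1/40) + 20*(1/58) = r/40 + 10/29 = 10/29 + r/40)
T(J(2), 75)*(-1) = (10/29 + (1/40)*75)*(-1) = (10/29 + 15/8)*(-1) = (515/232)*(-1) = -515/232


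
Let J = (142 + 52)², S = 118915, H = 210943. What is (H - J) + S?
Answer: 292222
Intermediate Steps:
J = 37636 (J = 194² = 37636)
(H - J) + S = (210943 - 1*37636) + 118915 = (210943 - 37636) + 118915 = 173307 + 118915 = 292222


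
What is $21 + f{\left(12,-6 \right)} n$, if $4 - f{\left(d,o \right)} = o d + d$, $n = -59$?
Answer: $-3755$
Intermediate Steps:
$f{\left(d,o \right)} = 4 - d - d o$ ($f{\left(d,o \right)} = 4 - \left(o d + d\right) = 4 - \left(d o + d\right) = 4 - \left(d + d o\right) = 4 - d - d o$)
$21 + f{\left(12,-6 \right)} n = 21 + \left(4 - 12 - 12 \left(-6\right)\right) \left(-59\right) = 21 + \left(4 - 12 + 72\right) \left(-59\right) = 21 + 64 \left(-59\right) = 21 - 3776 = -3755$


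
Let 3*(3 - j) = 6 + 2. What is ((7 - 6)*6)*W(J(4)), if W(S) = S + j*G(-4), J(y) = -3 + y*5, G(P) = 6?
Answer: 114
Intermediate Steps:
j = ⅓ (j = 3 - (6 + 2)/3 = 3 - ⅓*8 = 3 - 8/3 = ⅓ ≈ 0.33333)
J(y) = -3 + 5*y
W(S) = 2 + S (W(S) = S + (⅓)*6 = S + 2 = 2 + S)
((7 - 6)*6)*W(J(4)) = ((7 - 6)*6)*(2 + (-3 + 5*4)) = (1*6)*(2 + (-3 + 20)) = 6*(2 + 17) = 6*19 = 114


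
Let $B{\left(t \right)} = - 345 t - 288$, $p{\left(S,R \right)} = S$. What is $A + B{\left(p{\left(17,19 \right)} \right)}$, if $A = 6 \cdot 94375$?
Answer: $560097$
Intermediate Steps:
$B{\left(t \right)} = -288 - 345 t$
$A = 566250$
$A + B{\left(p{\left(17,19 \right)} \right)} = 566250 - 6153 = 560097$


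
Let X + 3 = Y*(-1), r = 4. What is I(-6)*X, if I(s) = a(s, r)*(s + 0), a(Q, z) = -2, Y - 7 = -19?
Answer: 108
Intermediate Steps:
Y = -12 (Y = 7 - 19 = -12)
X = 9 (X = -3 - 12*(-1) = -3 + 12 = 9)
I(s) = -2*s (I(s) = -2*(s + 0) = -2*s)
I(-6)*X = -2*(-6)*9 = 12*9 = 108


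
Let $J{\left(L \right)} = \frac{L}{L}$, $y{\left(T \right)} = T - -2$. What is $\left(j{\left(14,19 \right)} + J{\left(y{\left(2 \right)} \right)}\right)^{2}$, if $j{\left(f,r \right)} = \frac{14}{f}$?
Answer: $4$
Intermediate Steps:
$y{\left(T \right)} = 2 + T$ ($y{\left(T \right)} = T + 2 = 2 + T$)
$J{\left(L \right)} = 1$
$\left(j{\left(14,19 \right)} + J{\left(y{\left(2 \right)} \right)}\right)^{2} = \left(\frac{14}{14} + 1\right)^{2} = \left(14 \cdot \frac{1}{14} + 1\right)^{2} = \left(1 + 1\right)^{2} = 2^{2} = 4$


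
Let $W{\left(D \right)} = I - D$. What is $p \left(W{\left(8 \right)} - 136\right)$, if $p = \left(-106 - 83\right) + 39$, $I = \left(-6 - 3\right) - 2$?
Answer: $23250$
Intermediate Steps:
$I = -11$ ($I = -9 - 2 = -11$)
$p = -150$ ($p = -189 + 39 = -150$)
$W{\left(D \right)} = -11 - D$
$p \left(W{\left(8 \right)} - 136\right) = - 150 \left(\left(-11 - 8\right) - 136\right) = - 150 \left(-19 - 136\right) = \left(-150\right) \left(-155\right) = 23250$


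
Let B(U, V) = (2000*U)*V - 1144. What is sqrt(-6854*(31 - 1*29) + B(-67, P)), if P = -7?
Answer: 6*sqrt(25643) ≈ 960.81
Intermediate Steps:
B(U, V) = -1144 + 2000*U*V (B(U, V) = 2000*U*V - 1144 = -1144 + 2000*U*V)
sqrt(-6854*(31 - 1*29) + B(-67, P)) = sqrt(-6854*(31 - 1*29) + (-1144 + 2000*(-67)*(-7))) = sqrt(-6854*(31 - 29) + (-1144 + 938000)) = sqrt(-6854*2 + 936856) = sqrt(-13708 + 936856) = sqrt(923148) = 6*sqrt(25643)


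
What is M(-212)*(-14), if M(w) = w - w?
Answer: 0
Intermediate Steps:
M(w) = 0
M(-212)*(-14) = 0*(-14) = 0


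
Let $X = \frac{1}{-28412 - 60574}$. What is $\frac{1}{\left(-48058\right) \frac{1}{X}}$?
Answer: $\frac{1}{4276489188} \approx 2.3384 \cdot 10^{-10}$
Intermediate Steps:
$X = - \frac{1}{88986}$ ($X = \frac{1}{-88986} = - \frac{1}{88986} \approx -1.1238 \cdot 10^{-5}$)
$\frac{1}{\left(-48058\right) \frac{1}{X}} = \frac{1}{\left(-48058\right) \frac{1}{- \frac{1}{88986}}} = \frac{1}{\left(-48058\right) \left(-88986\right)} = \frac{1}{4276489188}$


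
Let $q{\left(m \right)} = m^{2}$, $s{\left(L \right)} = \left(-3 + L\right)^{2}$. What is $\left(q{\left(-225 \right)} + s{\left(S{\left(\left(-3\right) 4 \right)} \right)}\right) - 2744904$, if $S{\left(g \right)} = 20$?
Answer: $-2693990$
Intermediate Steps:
$\left(q{\left(-225 \right)} + s{\left(S{\left(\left(-3\right) 4 \right)} \right)}\right) - 2744904 = \left(\left(-225\right)^{2} + \left(-3 + 20\right)^{2}\right) - 2744904 = \left(50625 + 17^{2}\right) - 2744904 = \left(50625 + 289\right) - 2744904 = 50914 - 2744904 = -2693990$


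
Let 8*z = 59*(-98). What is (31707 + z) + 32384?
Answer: 253473/4 ≈ 63368.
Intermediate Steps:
z = -2891/4 (z = (59*(-98))/8 = (1/8)*(-5782) = -2891/4 ≈ -722.75)
(31707 + z) + 32384 = (31707 - 2891/4) + 32384 = 123937/4 + 32384 = 253473/4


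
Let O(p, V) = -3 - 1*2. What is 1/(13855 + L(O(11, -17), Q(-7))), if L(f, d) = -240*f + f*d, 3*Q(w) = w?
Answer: 3/45200 ≈ 6.6372e-5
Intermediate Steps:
Q(w) = w/3
O(p, V) = -5 (O(p, V) = -3 - 2 = -5)
L(f, d) = -240*f + d*f
1/(13855 + L(O(11, -17), Q(-7))) = 1/(13855 - 5*(-240 + (⅓)*(-7))) = 1/(13855 - 5*(-240 - 7/3)) = 1/(13855 - 5*(-727/3)) = 1/(13855 + 3635/3) = 1/(45200/3) = 3/45200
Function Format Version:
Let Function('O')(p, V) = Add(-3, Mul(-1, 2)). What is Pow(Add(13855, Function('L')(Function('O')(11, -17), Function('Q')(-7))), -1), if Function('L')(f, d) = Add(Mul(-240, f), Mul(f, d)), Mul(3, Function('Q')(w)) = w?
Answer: Rational(3, 45200) ≈ 6.6372e-5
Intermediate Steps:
Function('Q')(w) = Mul(Rational(1, 3), w)
Function('O')(p, V) = -5 (Function('O')(p, V) = Add(-3, -2) = -5)
Function('L')(f, d) = Add(Mul(-240, f), Mul(d, f))
Pow(Add(13855, Function('L')(Function('O')(11, -17), Function('Q')(-7))), -1) = Pow(Add(13855, Mul(-5, Add(-240, Mul(Rational(1, 3), -7)))), -1) = Pow(Add(13855, Mul(-5, Add(-240, Rational(-7, 3)))), -1) = Pow(Add(13855, Mul(-5, Rational(-727, 3))), -1) = Pow(Add(13855, Rational(3635, 3)), -1) = Pow(Rational(45200, 3), -1) = Rational(3, 45200)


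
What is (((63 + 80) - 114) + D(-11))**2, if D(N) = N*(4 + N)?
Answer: 11236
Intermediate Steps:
(((63 + 80) - 114) + D(-11))**2 = (((63 + 80) - 114) - 11*(4 - 11))**2 = ((143 - 114) - 11*(-7))**2 = (29 + 77)**2 = 106**2 = 11236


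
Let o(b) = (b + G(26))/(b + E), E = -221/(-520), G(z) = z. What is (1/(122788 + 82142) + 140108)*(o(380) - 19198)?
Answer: -1397906447580971861/519736635 ≈ -2.6896e+9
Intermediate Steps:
E = 17/40 (E = -221*(-1/520) = 17/40 ≈ 0.42500)
o(b) = (26 + b)/(17/40 + b) (o(b) = (b + 26)/(b + 17/40) = (26 + b)/(17/40 + b))
(1/(122788 + 82142) + 140108)*(o(380) - 19198) = (1/(122788 + 82142) + 140108)*(40*(26 + 380)/(17 + 40*380) - 19198) = (1/204930 + 140108)*(40*406/(17 + 15200) - 19198) = (1/204930 + 140108)*(40*406/15217 - 19198) = 28712332441*(40*(1/15217)*406 - 19198)/204930 = 28712332441*(16240/15217 - 19198)/204930 = (28712332441/204930)*(-292119726/15217) = -1397906447580971861/519736635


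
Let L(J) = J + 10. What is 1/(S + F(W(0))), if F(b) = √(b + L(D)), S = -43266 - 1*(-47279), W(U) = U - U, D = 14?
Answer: 4013/16104145 - 2*√6/16104145 ≈ 0.00024889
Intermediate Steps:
L(J) = 10 + J
W(U) = 0
S = 4013 (S = -43266 + 47279 = 4013)
F(b) = √(24 + b) (F(b) = √(b + (10 + 14)) = √(b + 24) = √(24 + b))
1/(S + F(W(0))) = 1/(4013 + √(24 + 0)) = 1/(4013 + √24) = 1/(4013 + 2*√6)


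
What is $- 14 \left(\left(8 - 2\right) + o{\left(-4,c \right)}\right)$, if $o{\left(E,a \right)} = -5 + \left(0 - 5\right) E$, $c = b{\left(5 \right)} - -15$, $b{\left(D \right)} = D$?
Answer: $-294$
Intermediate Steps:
$c = 20$ ($c = 5 - -15 = 5 + 15 = 20$)
$o{\left(E,a \right)} = -5 - 5 E$ ($o{\left(E,a \right)} = -5 + \left(0 - 5\right) E = -5 - 5 E$)
$- 14 \left(\left(8 - 2\right) + o{\left(-4,c \right)}\right) = - 14 \left(\left(8 - 2\right) - -15\right) = - 14 \left(6 + \left(-5 + 20\right)\right) = - 14 \left(6 + 15\right) = \left(-14\right) 21 = -294$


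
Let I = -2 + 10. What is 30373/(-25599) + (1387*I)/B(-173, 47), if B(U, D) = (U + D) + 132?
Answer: 2252891/1219 ≈ 1848.1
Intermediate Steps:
B(U, D) = 132 + D + U (B(U, D) = (D + U) + 132 = 132 + D + U)
I = 8
30373/(-25599) + (1387*I)/B(-173, 47) = 30373/(-25599) + (1387*8)/(132 + 47 - 173) = 30373*(-1/25599) + 11096/6 = -4339/3657 + 11096*(1/6) = -4339/3657 + 5548/3 = 2252891/1219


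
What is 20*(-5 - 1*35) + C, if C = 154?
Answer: -646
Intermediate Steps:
20*(-5 - 1*35) + C = 20*(-5 - 1*35) + 154 = 20*(-5 - 35) + 154 = 20*(-40) + 154 = -800 + 154 = -646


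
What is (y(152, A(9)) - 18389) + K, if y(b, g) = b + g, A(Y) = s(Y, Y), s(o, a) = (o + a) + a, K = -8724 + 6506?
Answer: -20428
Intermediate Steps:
K = -2218
s(o, a) = o + 2*a (s(o, a) = (a + o) + a = o + 2*a)
A(Y) = 3*Y (A(Y) = Y + 2*Y = 3*Y)
(y(152, A(9)) - 18389) + K = ((152 + 3*9) - 18389) - 2218 = ((152 + 27) - 18389) - 2218 = (179 - 18389) - 2218 = -18210 - 2218 = -20428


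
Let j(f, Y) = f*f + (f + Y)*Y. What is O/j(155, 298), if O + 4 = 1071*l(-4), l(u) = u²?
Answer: 17132/159019 ≈ 0.10774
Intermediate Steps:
j(f, Y) = f² + Y*(Y + f) (j(f, Y) = f² + (Y + f)*Y = f² + Y*(Y + f))
O = 17132 (O = -4 + 1071*(-4)² = -4 + 1071*16 = -4 + 17136 = 17132)
O/j(155, 298) = 17132/(298² + 155² + 298*155) = 17132/(88804 + 24025 + 46190) = 17132/159019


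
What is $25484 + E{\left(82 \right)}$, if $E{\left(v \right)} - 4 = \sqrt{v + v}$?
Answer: $25488 + 2 \sqrt{41} \approx 25501.0$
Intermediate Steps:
$E{\left(v \right)} = 4 + \sqrt{2} \sqrt{v}$ ($E{\left(v \right)} = 4 + \sqrt{v + v} = 4 + \sqrt{2 v} = 4 + \sqrt{2} \sqrt{v}$)
$25484 + E{\left(82 \right)} = 25484 + \left(4 + \sqrt{2} \sqrt{82}\right) = 25484 + \left(4 + 2 \sqrt{41}\right) = 25488 + 2 \sqrt{41}$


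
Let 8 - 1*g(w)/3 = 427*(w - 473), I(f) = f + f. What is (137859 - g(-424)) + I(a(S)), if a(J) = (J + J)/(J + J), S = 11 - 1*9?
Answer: -1011220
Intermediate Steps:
S = 2 (S = 11 - 9 = 2)
a(J) = 1 (a(J) = (2*J)/((2*J)) = (2*J)*(1/(2*J)) = 1)
I(f) = 2*f
g(w) = 605937 - 1281*w (g(w) = 24 - 1281*(w - 473) = 24 - 1281*(-473 + w) = 24 - 3*(-201971 + 427*w) = 24 + (605913 - 1281*w) = 605937 - 1281*w)
(137859 - g(-424)) + I(a(S)) = (137859 - (605937 - 1281*(-424))) + 2*1 = (137859 - (605937 + 543144)) + 2 = (137859 - 1*1149081) + 2 = (137859 - 1149081) + 2 = -1011222 + 2 = -1011220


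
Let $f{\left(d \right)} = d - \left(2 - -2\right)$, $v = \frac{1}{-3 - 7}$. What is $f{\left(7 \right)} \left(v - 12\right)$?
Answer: $- \frac{363}{10} \approx -36.3$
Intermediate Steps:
$v = - \frac{1}{10}$ ($v = \frac{1}{-10} = - \frac{1}{10} \approx -0.1$)
$f{\left(d \right)} = -4 + d$ ($f{\left(d \right)} = d - \left(2 + 2\right) = d - 4 = -4 + d$)
$f{\left(7 \right)} \left(v - 12\right) = \left(-4 + 7\right) \left(- \frac{1}{10} - 12\right) = 3 \left(- \frac{121}{10}\right) = - \frac{363}{10}$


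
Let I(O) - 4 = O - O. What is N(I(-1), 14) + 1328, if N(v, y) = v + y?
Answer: 1346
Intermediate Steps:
I(O) = 4 (I(O) = 4 + (O - O) = 4 + 0 = 4)
N(I(-1), 14) + 1328 = (4 + 14) + 1328 = 18 + 1328 = 1346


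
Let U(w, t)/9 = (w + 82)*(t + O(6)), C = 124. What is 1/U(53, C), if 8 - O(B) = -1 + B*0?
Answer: 1/161595 ≈ 6.1883e-6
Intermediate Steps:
O(B) = 9 (O(B) = 8 - (-1 + B*0) = 8 - (-1 + 0) = 8 - 1*(-1) = 8 + 1 = 9)
U(w, t) = 9*(9 + t)*(82 + w) (U(w, t) = 9*((w + 82)*(t + 9)) = 9*((82 + w)*(9 + t)) = 9*((9 + t)*(82 + w)) = 9*(9 + t)*(82 + w))
1/U(53, C) = 1/(6642 + 81*53 + 738*124 + 9*124*53) = 1/(6642 + 4293 + 91512 + 59148) = 1/161595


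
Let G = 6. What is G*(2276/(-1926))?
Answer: -2276/321 ≈ -7.0903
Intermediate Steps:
G*(2276/(-1926)) = 6*(2276/(-1926)) = 6*(2276*(-1/1926)) = 6*(-1138/963) = -2276/321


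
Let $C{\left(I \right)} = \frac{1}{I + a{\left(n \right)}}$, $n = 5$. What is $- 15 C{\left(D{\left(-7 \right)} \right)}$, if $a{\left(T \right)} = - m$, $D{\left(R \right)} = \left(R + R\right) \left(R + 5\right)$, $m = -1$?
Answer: $- \frac{15}{29} \approx -0.51724$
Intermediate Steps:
$D{\left(R \right)} = 2 R \left(5 + R\right)$
$a{\left(T \right)} = 1$ ($a{\left(T \right)} = \left(-1\right) \left(-1\right) = 1$)
$C{\left(I \right)} = \frac{1}{1 + I}$ ($C{\left(I \right)} = \frac{1}{I + 1} = \frac{1}{1 + I}$)
$- 15 C{\left(D{\left(-7 \right)} \right)} = - \frac{15}{1 + 2 \left(-7\right) \left(5 - 7\right)} = - \frac{15}{1 + 2 \left(-7\right) \left(-2\right)} = - \frac{15}{1 + 28} = - \frac{15}{29}$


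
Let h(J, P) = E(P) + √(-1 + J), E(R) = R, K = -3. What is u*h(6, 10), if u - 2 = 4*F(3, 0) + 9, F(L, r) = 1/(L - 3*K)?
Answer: 340/3 + 34*√5/3 ≈ 138.68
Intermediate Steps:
F(L, r) = 1/(9 + L) (F(L, r) = 1/(L - 3*(-3)) = 1/(L + 9) = 1/(9 + L))
h(J, P) = P + √(-1 + J)
u = 34/3 (u = 2 + (4/(9 + 3) + 9) = 2 + (4/12 + 9) = 2 + (4*(1/12) + 9) = 2 + (⅓ + 9) = 2 + 28/3 = 34/3 ≈ 11.333)
u*h(6, 10) = 34*(10 + √(-1 + 6))/3 = 34*(10 + √5)/3 = 340/3 + 34*√5/3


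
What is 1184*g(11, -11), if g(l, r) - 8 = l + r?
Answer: 9472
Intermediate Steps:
g(l, r) = 8 + l + r (g(l, r) = 8 + (l + r) = 8 + l + r)
1184*g(11, -11) = 1184*(8 + 11 - 11) = 1184*8 = 9472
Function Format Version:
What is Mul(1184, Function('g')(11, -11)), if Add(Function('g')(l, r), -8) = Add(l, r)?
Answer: 9472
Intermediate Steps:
Function('g')(l, r) = Add(8, l, r) (Function('g')(l, r) = Add(8, Add(l, r)) = Add(8, l, r))
Mul(1184, Function('g')(11, -11)) = Mul(1184, Add(8, 11, -11)) = Mul(1184, 8) = 9472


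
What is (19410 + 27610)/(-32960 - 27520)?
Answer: -2351/3024 ≈ -0.77745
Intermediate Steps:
(19410 + 27610)/(-32960 - 27520) = 47020/(-60480) = 47020*(-1/60480) = -2351/3024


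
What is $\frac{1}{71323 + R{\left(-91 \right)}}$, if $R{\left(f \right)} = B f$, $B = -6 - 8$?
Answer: $\frac{1}{72597} \approx 1.3775 \cdot 10^{-5}$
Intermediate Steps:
$B = -14$ ($B = -6 - 8 = -14$)
$R{\left(f \right)} = - 14 f$
$\frac{1}{71323 + R{\left(-91 \right)}} = \frac{1}{71323 - -1274} = \frac{1}{71323 + 1274} = \frac{1}{72597}$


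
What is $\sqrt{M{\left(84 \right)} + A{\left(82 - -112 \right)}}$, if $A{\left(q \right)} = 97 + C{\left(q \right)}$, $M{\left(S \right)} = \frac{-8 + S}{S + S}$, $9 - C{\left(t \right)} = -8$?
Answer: $\frac{\sqrt{201894}}{42} \approx 10.698$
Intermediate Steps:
$C{\left(t \right)} = 17$ ($C{\left(t \right)} = 9 - -8 = 9 + 8 = 17$)
$M{\left(S \right)} = \frac{-8 + S}{2 S}$
$A{\left(q \right)} = 114$ ($A{\left(q \right)} = 97 + 17 = 114$)
$\sqrt{M{\left(84 \right)} + A{\left(82 - -112 \right)}} = \sqrt{\frac{-8 + 84}{2 \cdot 84} + 114} = \sqrt{\frac{1}{2} \cdot \frac{1}{84} \cdot 76 + 114} = \sqrt{\frac{19}{42} + 114} = \sqrt{\frac{4807}{42}} = \frac{\sqrt{201894}}{42}$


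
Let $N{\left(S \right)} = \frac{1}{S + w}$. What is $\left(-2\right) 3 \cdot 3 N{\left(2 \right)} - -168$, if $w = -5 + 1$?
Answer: $177$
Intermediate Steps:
$w = -4$
$N{\left(S \right)} = \frac{1}{-4 + S}$ ($N{\left(S \right)} = \frac{1}{S - 4} = \frac{1}{-4 + S}$)
$\left(-2\right) 3 \cdot 3 N{\left(2 \right)} - -168 = \left(-2\right) 3 \frac{3}{-4 + 2} - -168 = - 6 \frac{3}{-2} + 168 = - 6 \cdot 3 \left(- \frac{1}{2}\right) + 168 = \left(-6\right) \left(- \frac{3}{2}\right) + 168 = 9 + 168 = 177$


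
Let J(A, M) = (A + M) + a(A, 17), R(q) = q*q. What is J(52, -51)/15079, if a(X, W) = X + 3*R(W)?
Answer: 920/15079 ≈ 0.061012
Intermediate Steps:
R(q) = q**2
a(X, W) = X + 3*W**2
J(A, M) = 867 + M + 2*A (J(A, M) = (A + M) + (A + 3*17**2) = (A + M) + (A + 3*289) = (A + M) + (A + 867) = (A + M) + (867 + A) = 867 + M + 2*A)
J(52, -51)/15079 = (867 - 51 + 2*52)/15079 = (867 - 51 + 104)*(1/15079) = 920*(1/15079) = 920/15079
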